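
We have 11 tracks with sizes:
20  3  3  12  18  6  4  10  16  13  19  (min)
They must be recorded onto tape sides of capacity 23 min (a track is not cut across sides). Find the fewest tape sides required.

6

Total = 20 + 19 + 18 + 16 + 13 + 12 + 10 + 6 + 4 + 3 + 3 = 124 min.
Lower bound: ⌈124/23⌉ = 6 tape sides.
A packing using 6 tape sides:
  side 1: 20 + 3 = 23
  side 2: 19 + 4 = 23
  side 3: 18 + 3 = 21
  side 4: 16 + 6 = 22
  side 5: 13 + 10 = 23
  side 6: 12 = 12
This matches the lower bound, so 6 is optimal.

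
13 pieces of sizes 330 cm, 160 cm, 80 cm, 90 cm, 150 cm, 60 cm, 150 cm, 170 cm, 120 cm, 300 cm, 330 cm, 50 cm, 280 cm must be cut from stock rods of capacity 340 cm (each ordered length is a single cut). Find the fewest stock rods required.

7

Total = 330 + 330 + 300 + 280 + 170 + 160 + 150 + 150 + 120 + 90 + 80 + 60 + 50 = 2270 cm.
Lower bound: ⌈2270/340⌉ = 7 stock rods.
A packing using 7 stock rods:
  stock rod 1: 330 = 330
  stock rod 2: 330 = 330
  stock rod 3: 300 = 300
  stock rod 4: 280 + 60 = 340
  stock rod 5: 170 + 160 = 330
  stock rod 6: 150 + 150 = 300
  stock rod 7: 120 + 90 + 80 + 50 = 340
This matches the lower bound, so 7 is optimal.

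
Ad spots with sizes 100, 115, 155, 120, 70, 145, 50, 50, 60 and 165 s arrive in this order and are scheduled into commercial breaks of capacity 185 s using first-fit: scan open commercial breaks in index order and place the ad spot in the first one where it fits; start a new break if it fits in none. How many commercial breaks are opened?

  100 → break 1 (new)  [load 100/185]
  115 → break 2 (new)  [load 115/185]
  155 → break 3 (new)  [load 155/185]
  120 → break 4 (new)  [load 120/185]
  70 → break 1  [load 170/185]
  145 → break 5 (new)  [load 145/185]
  50 → break 2  [load 165/185]
  50 → break 4  [load 170/185]
  60 → break 6 (new)  [load 60/185]
  165 → break 7 (new)  [load 165/185]
7 commercial breaks opened.

7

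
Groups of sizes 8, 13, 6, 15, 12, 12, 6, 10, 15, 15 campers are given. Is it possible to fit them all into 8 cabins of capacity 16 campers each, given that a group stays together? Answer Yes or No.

A valid assignment using 8 cabins:
  cabin 1: 15 = 15
  cabin 2: 15 = 15
  cabin 3: 15 = 15
  cabin 4: 13 = 13
  cabin 5: 12 = 12
  cabin 6: 12 = 12
  cabin 7: 10 + 6 = 16
  cabin 8: 8 + 6 = 14
Every load is within 16 campers, so 8 cabins suffice.

Yes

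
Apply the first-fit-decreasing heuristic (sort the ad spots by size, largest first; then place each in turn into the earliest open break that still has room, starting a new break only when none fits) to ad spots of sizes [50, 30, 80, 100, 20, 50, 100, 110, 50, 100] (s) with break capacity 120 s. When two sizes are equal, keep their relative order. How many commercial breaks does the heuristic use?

Sorted descending: 110, 100, 100, 100, 80, 50, 50, 50, 30, 20.
  110 → break 1 (new)  [load 110/120]
  100 → break 2 (new)  [load 100/120]
  100 → break 3 (new)  [load 100/120]
  100 → break 4 (new)  [load 100/120]
  80 → break 5 (new)  [load 80/120]
  50 → break 6 (new)  [load 50/120]
  50 → break 6  [load 100/120]
  50 → break 7 (new)  [load 50/120]
  30 → break 5  [load 110/120]
  20 → break 2  [load 120/120]
7 commercial breaks opened.

7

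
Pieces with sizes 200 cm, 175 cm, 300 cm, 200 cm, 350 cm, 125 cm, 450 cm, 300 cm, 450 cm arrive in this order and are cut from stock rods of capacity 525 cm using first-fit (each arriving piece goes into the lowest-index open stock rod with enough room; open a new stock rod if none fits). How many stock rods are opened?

  200 → stock rod 1 (new)  [load 200/525]
  175 → stock rod 1  [load 375/525]
  300 → stock rod 2 (new)  [load 300/525]
  200 → stock rod 2  [load 500/525]
  350 → stock rod 3 (new)  [load 350/525]
  125 → stock rod 1  [load 500/525]
  450 → stock rod 4 (new)  [load 450/525]
  300 → stock rod 5 (new)  [load 300/525]
  450 → stock rod 6 (new)  [load 450/525]
6 stock rods opened.

6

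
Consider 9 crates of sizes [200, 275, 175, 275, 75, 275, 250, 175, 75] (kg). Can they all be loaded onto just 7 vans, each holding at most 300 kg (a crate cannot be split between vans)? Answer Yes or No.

Yes

A valid assignment using 7 vans:
  van 1: 275 = 275
  van 2: 275 = 275
  van 3: 275 = 275
  van 4: 250 = 250
  van 5: 200 + 75 = 275
  van 6: 175 + 75 = 250
  van 7: 175 = 175
Every load is within 300 kg, so 7 vans suffice.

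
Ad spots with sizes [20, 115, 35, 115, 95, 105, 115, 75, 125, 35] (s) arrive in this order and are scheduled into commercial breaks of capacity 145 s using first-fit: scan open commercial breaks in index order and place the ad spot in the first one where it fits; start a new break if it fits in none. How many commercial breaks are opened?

  20 → break 1 (new)  [load 20/145]
  115 → break 1  [load 135/145]
  35 → break 2 (new)  [load 35/145]
  115 → break 3 (new)  [load 115/145]
  95 → break 2  [load 130/145]
  105 → break 4 (new)  [load 105/145]
  115 → break 5 (new)  [load 115/145]
  75 → break 6 (new)  [load 75/145]
  125 → break 7 (new)  [load 125/145]
  35 → break 4  [load 140/145]
7 commercial breaks opened.

7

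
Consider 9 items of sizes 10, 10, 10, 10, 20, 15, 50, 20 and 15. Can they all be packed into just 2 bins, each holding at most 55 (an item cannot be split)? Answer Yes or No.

Total = 160; ⌈160/55⌉ = 3.
At least 3 bins are required, but only 2 are allowed.

No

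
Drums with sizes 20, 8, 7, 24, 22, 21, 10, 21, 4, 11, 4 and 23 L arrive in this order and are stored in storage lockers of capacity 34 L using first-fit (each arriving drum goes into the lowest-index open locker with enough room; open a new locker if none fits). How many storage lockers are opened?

  20 → locker 1 (new)  [load 20/34]
  8 → locker 1  [load 28/34]
  7 → locker 2 (new)  [load 7/34]
  24 → locker 2  [load 31/34]
  22 → locker 3 (new)  [load 22/34]
  21 → locker 4 (new)  [load 21/34]
  10 → locker 3  [load 32/34]
  21 → locker 5 (new)  [load 21/34]
  4 → locker 1  [load 32/34]
  11 → locker 4  [load 32/34]
  4 → locker 5  [load 25/34]
  23 → locker 6 (new)  [load 23/34]
6 storage lockers opened.

6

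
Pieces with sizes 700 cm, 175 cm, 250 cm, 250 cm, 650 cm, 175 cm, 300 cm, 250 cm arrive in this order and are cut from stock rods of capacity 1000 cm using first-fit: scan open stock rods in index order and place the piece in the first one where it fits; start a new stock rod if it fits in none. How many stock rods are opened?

  700 → stock rod 1 (new)  [load 700/1000]
  175 → stock rod 1  [load 875/1000]
  250 → stock rod 2 (new)  [load 250/1000]
  250 → stock rod 2  [load 500/1000]
  650 → stock rod 3 (new)  [load 650/1000]
  175 → stock rod 2  [load 675/1000]
  300 → stock rod 2  [load 975/1000]
  250 → stock rod 3  [load 900/1000]
3 stock rods opened.

3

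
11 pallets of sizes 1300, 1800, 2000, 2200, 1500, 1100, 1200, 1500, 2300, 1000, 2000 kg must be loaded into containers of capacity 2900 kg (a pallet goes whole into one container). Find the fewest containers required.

Total = 2300 + 2200 + 2000 + 2000 + 1800 + 1500 + 1500 + 1300 + 1200 + 1100 + 1000 = 17900 kg.
Lower bound: ⌈17900/2900⌉ = 7 containers.
A packing using 8 containers:
  container 1: 2300 = 2300
  container 2: 2200 = 2200
  container 3: 2000 = 2000
  container 4: 2000 = 2000
  container 5: 1800 + 1100 = 2900
  container 6: 1500 + 1300 = 2800
  container 7: 1500 + 1200 = 2700
  container 8: 1000 = 1000
No arrangement into 7 containers stays within capacity, so 8 is optimal.

8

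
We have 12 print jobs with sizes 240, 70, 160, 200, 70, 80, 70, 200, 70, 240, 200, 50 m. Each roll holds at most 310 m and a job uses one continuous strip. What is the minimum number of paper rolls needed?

6

Total = 240 + 240 + 200 + 200 + 200 + 160 + 80 + 70 + 70 + 70 + 70 + 50 = 1650 m.
Lower bound: ⌈1650/310⌉ = 6 paper rolls.
A packing using 6 paper rolls:
  roll 1: 240 + 70 = 310
  roll 2: 240 + 70 = 310
  roll 3: 200 + 80 = 280
  roll 4: 200 + 70 = 270
  roll 5: 200 + 70 = 270
  roll 6: 160 + 50 = 210
This matches the lower bound, so 6 is optimal.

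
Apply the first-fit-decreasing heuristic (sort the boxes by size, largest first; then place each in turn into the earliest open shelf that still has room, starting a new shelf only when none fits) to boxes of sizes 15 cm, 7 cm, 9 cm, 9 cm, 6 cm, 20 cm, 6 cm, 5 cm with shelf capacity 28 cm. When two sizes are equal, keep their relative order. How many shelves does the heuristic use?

Sorted descending: 20, 15, 9, 9, 7, 6, 6, 5.
  20 → shelf 1 (new)  [load 20/28]
  15 → shelf 2 (new)  [load 15/28]
  9 → shelf 2  [load 24/28]
  9 → shelf 3 (new)  [load 9/28]
  7 → shelf 1  [load 27/28]
  6 → shelf 3  [load 15/28]
  6 → shelf 3  [load 21/28]
  5 → shelf 3  [load 26/28]
3 shelves opened.

3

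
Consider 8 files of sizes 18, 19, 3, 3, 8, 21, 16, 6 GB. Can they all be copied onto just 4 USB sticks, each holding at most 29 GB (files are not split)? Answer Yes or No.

A valid assignment using 4 USB sticks:
  USB stick 1: 21 + 8 = 29
  USB stick 2: 19 + 6 + 3 = 28
  USB stick 3: 18 + 3 = 21
  USB stick 4: 16 = 16
Every load is within 29 GB, so 4 USB sticks suffice.

Yes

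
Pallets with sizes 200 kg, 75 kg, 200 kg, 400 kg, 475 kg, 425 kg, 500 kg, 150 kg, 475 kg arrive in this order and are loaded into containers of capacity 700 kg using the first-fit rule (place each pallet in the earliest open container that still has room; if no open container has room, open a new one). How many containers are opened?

6

  200 → container 1 (new)  [load 200/700]
  75 → container 1  [load 275/700]
  200 → container 1  [load 475/700]
  400 → container 2 (new)  [load 400/700]
  475 → container 3 (new)  [load 475/700]
  425 → container 4 (new)  [load 425/700]
  500 → container 5 (new)  [load 500/700]
  150 → container 1  [load 625/700]
  475 → container 6 (new)  [load 475/700]
6 containers opened.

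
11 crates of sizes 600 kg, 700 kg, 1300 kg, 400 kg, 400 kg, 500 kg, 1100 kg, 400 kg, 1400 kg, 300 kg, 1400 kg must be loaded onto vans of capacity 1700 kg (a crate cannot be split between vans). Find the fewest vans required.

6

Total = 1400 + 1400 + 1300 + 1100 + 700 + 600 + 500 + 400 + 400 + 400 + 300 = 8500 kg.
Lower bound: ⌈8500/1700⌉ = 5 vans.
A packing using 6 vans:
  van 1: 1400 + 300 = 1700
  van 2: 1400 = 1400
  van 3: 1300 + 400 = 1700
  van 4: 1100 + 600 = 1700
  van 5: 700 + 500 + 400 = 1600
  van 6: 400 = 400
No arrangement into 5 vans stays within capacity, so 6 is optimal.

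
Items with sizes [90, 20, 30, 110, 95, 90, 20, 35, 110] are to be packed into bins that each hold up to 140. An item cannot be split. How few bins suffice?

Total = 110 + 110 + 95 + 90 + 90 + 35 + 30 + 20 + 20 = 600.
Lower bound: ⌈600/140⌉ = 5 bins.
A packing using 5 bins:
  bin 1: 110 + 30 = 140
  bin 2: 110 + 20 = 130
  bin 3: 95 + 35 = 130
  bin 4: 90 + 20 = 110
  bin 5: 90 = 90
This matches the lower bound, so 5 is optimal.

5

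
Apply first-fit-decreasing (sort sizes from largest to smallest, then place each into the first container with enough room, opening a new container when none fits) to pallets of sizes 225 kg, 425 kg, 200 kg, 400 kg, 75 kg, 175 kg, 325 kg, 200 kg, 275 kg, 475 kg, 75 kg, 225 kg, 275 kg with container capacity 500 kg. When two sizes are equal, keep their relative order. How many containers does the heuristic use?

7

Sorted descending: 475, 425, 400, 325, 275, 275, 225, 225, 200, 200, 175, 75, 75.
  475 → container 1 (new)  [load 475/500]
  425 → container 2 (new)  [load 425/500]
  400 → container 3 (new)  [load 400/500]
  325 → container 4 (new)  [load 325/500]
  275 → container 5 (new)  [load 275/500]
  275 → container 6 (new)  [load 275/500]
  225 → container 5  [load 500/500]
  225 → container 6  [load 500/500]
  200 → container 7 (new)  [load 200/500]
  200 → container 7  [load 400/500]
  175 → container 4  [load 500/500]
  75 → container 2  [load 500/500]
  75 → container 3  [load 475/500]
7 containers opened.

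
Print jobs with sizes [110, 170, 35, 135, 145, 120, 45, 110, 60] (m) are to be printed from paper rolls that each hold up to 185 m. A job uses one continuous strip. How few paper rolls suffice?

6

Total = 170 + 145 + 135 + 120 + 110 + 110 + 60 + 45 + 35 = 930 m.
Lower bound: ⌈930/185⌉ = 6 paper rolls.
A packing using 6 paper rolls:
  roll 1: 170 = 170
  roll 2: 145 + 35 = 180
  roll 3: 135 + 45 = 180
  roll 4: 120 + 60 = 180
  roll 5: 110 = 110
  roll 6: 110 = 110
This matches the lower bound, so 6 is optimal.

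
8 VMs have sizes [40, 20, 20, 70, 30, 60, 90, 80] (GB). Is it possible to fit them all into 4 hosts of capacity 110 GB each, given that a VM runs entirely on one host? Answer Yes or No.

Yes

A valid assignment using 4 hosts:
  host 1: 90 + 20 = 110
  host 2: 80 + 30 = 110
  host 3: 70 + 40 = 110
  host 4: 60 + 20 = 80
Every load is within 110 GB, so 4 hosts suffice.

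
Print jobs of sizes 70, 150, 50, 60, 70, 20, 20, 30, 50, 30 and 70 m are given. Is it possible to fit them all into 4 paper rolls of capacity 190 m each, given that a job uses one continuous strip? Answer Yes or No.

A valid assignment using 4 paper rolls:
  roll 1: 150 + 30 = 180
  roll 2: 70 + 70 + 50 = 190
  roll 3: 70 + 60 + 50 = 180
  roll 4: 30 + 20 + 20 = 70
Every load is within 190 m, so 4 paper rolls suffice.

Yes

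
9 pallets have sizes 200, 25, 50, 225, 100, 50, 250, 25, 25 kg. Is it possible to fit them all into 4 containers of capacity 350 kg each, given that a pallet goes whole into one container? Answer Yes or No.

A valid assignment using 3 containers:
  container 1: 250 + 100 = 350
  container 2: 225 + 50 + 50 + 25 = 350
  container 3: 200 + 25 + 25 = 250
That uses only 3 ≤ 4, so 4 containers are enough.

Yes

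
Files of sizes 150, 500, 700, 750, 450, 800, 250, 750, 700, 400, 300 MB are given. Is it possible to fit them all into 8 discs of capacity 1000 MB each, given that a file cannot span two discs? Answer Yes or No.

Yes

A valid assignment using 7 discs:
  disc 1: 800 + 150 = 950
  disc 2: 750 + 250 = 1000
  disc 3: 750 = 750
  disc 4: 700 + 300 = 1000
  disc 5: 700 = 700
  disc 6: 500 + 450 = 950
  disc 7: 400 = 400
That uses only 7 ≤ 8, so 8 discs are enough.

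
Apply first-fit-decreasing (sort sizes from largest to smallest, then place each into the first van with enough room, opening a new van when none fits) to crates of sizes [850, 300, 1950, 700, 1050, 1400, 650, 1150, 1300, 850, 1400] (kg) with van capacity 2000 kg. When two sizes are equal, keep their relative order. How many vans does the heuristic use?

7

Sorted descending: 1950, 1400, 1400, 1300, 1150, 1050, 850, 850, 700, 650, 300.
  1950 → van 1 (new)  [load 1950/2000]
  1400 → van 2 (new)  [load 1400/2000]
  1400 → van 3 (new)  [load 1400/2000]
  1300 → van 4 (new)  [load 1300/2000]
  1150 → van 5 (new)  [load 1150/2000]
  1050 → van 6 (new)  [load 1050/2000]
  850 → van 5  [load 2000/2000]
  850 → van 6  [load 1900/2000]
  700 → van 4  [load 2000/2000]
  650 → van 7 (new)  [load 650/2000]
  300 → van 2  [load 1700/2000]
7 vans opened.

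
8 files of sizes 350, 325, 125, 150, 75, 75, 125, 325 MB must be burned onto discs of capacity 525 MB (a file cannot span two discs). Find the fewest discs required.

3

Total = 350 + 325 + 325 + 150 + 125 + 125 + 75 + 75 = 1550 MB.
Lower bound: ⌈1550/525⌉ = 3 discs.
A packing using 3 discs:
  disc 1: 350 + 150 = 500
  disc 2: 325 + 125 + 75 = 525
  disc 3: 325 + 125 + 75 = 525
This matches the lower bound, so 3 is optimal.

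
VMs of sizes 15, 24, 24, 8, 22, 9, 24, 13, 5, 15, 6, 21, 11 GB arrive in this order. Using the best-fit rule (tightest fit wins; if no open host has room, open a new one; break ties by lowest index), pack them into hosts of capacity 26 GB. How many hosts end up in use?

9

  15 → host 1 (new)  [load 15/26]
  24 → host 2 (new)  [load 24/26]
  24 → host 3 (new)  [load 24/26]
  8 → host 1  [load 23/26]
  22 → host 4 (new)  [load 22/26]
  9 → host 5 (new)  [load 9/26]
  24 → host 6 (new)  [load 24/26]
  13 → host 5  [load 22/26]
  5 → host 7 (new)  [load 5/26]
  15 → host 7  [load 20/26]
  6 → host 7  [load 26/26]
  21 → host 8 (new)  [load 21/26]
  11 → host 9 (new)  [load 11/26]
9 hosts opened.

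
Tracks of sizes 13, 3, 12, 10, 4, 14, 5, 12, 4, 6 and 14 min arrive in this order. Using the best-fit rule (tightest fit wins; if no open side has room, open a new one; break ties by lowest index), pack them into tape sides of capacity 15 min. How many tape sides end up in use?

  13 → side 1 (new)  [load 13/15]
  3 → side 2 (new)  [load 3/15]
  12 → side 2  [load 15/15]
  10 → side 3 (new)  [load 10/15]
  4 → side 3  [load 14/15]
  14 → side 4 (new)  [load 14/15]
  5 → side 5 (new)  [load 5/15]
  12 → side 6 (new)  [load 12/15]
  4 → side 5  [load 9/15]
  6 → side 5  [load 15/15]
  14 → side 7 (new)  [load 14/15]
7 tape sides opened.

7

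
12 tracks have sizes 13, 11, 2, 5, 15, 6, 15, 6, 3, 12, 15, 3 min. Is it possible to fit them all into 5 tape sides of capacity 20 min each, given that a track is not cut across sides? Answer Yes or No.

Total = 106 min; ⌈106/20⌉ = 6.
At least 6 tape sides are required, but only 5 are allowed.

No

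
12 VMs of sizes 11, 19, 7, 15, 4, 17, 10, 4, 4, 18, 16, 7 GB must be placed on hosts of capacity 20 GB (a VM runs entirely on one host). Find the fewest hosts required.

8

Total = 19 + 18 + 17 + 16 + 15 + 11 + 10 + 7 + 7 + 4 + 4 + 4 = 132 GB.
Lower bound: ⌈132/20⌉ = 7 hosts.
A packing using 8 hosts:
  host 1: 19 = 19
  host 2: 18 = 18
  host 3: 17 = 17
  host 4: 16 + 4 = 20
  host 5: 15 + 4 = 19
  host 6: 11 + 7 = 18
  host 7: 10 + 7 = 17
  host 8: 4 = 4
No arrangement into 7 hosts stays within capacity, so 8 is optimal.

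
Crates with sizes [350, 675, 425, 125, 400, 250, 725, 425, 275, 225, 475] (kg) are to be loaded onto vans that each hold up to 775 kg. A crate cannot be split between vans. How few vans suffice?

6

Total = 725 + 675 + 475 + 425 + 425 + 400 + 350 + 275 + 250 + 225 + 125 = 4350 kg.
Lower bound: ⌈4350/775⌉ = 6 vans.
A packing using 6 vans:
  van 1: 725 = 725
  van 2: 675 = 675
  van 3: 475 + 275 = 750
  van 4: 425 + 350 = 775
  van 5: 425 + 250 = 675
  van 6: 400 + 225 + 125 = 750
This matches the lower bound, so 6 is optimal.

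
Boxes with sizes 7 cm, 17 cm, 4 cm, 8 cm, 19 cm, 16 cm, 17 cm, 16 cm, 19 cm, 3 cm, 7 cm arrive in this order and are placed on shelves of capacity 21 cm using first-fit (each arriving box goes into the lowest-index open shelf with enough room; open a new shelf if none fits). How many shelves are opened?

8

  7 → shelf 1 (new)  [load 7/21]
  17 → shelf 2 (new)  [load 17/21]
  4 → shelf 1  [load 11/21]
  8 → shelf 1  [load 19/21]
  19 → shelf 3 (new)  [load 19/21]
  16 → shelf 4 (new)  [load 16/21]
  17 → shelf 5 (new)  [load 17/21]
  16 → shelf 6 (new)  [load 16/21]
  19 → shelf 7 (new)  [load 19/21]
  3 → shelf 2  [load 20/21]
  7 → shelf 8 (new)  [load 7/21]
8 shelves opened.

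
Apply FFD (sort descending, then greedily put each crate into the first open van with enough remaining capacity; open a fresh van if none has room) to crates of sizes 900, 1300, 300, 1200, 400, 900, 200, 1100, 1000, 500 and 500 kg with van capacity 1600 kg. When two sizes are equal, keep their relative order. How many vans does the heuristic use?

6

Sorted descending: 1300, 1200, 1100, 1000, 900, 900, 500, 500, 400, 300, 200.
  1300 → van 1 (new)  [load 1300/1600]
  1200 → van 2 (new)  [load 1200/1600]
  1100 → van 3 (new)  [load 1100/1600]
  1000 → van 4 (new)  [load 1000/1600]
  900 → van 5 (new)  [load 900/1600]
  900 → van 6 (new)  [load 900/1600]
  500 → van 3  [load 1600/1600]
  500 → van 4  [load 1500/1600]
  400 → van 2  [load 1600/1600]
  300 → van 1  [load 1600/1600]
  200 → van 5  [load 1100/1600]
6 vans opened.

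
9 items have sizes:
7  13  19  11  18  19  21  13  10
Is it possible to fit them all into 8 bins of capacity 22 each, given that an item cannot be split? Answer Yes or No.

A valid assignment using 7 bins:
  bin 1: 21 = 21
  bin 2: 19 = 19
  bin 3: 19 = 19
  bin 4: 18 = 18
  bin 5: 13 + 7 = 20
  bin 6: 13 = 13
  bin 7: 11 + 10 = 21
That uses only 7 ≤ 8, so 8 bins are enough.

Yes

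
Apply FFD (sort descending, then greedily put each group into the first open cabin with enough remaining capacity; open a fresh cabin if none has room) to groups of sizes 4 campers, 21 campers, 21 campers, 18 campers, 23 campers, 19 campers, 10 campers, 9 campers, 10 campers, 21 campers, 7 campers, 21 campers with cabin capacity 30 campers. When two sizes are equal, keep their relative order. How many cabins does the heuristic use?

7

Sorted descending: 23, 21, 21, 21, 21, 19, 18, 10, 10, 9, 7, 4.
  23 → cabin 1 (new)  [load 23/30]
  21 → cabin 2 (new)  [load 21/30]
  21 → cabin 3 (new)  [load 21/30]
  21 → cabin 4 (new)  [load 21/30]
  21 → cabin 5 (new)  [load 21/30]
  19 → cabin 6 (new)  [load 19/30]
  18 → cabin 7 (new)  [load 18/30]
  10 → cabin 6  [load 29/30]
  10 → cabin 7  [load 28/30]
  9 → cabin 2  [load 30/30]
  7 → cabin 1  [load 30/30]
  4 → cabin 3  [load 25/30]
7 cabins opened.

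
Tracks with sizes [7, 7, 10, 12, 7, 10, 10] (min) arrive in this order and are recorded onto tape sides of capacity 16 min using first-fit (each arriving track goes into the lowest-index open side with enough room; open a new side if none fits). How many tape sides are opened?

  7 → side 1 (new)  [load 7/16]
  7 → side 1  [load 14/16]
  10 → side 2 (new)  [load 10/16]
  12 → side 3 (new)  [load 12/16]
  7 → side 4 (new)  [load 7/16]
  10 → side 5 (new)  [load 10/16]
  10 → side 6 (new)  [load 10/16]
6 tape sides opened.

6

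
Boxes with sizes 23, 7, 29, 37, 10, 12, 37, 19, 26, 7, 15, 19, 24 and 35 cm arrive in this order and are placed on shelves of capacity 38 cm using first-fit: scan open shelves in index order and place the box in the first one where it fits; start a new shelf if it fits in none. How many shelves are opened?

  23 → shelf 1 (new)  [load 23/38]
  7 → shelf 1  [load 30/38]
  29 → shelf 2 (new)  [load 29/38]
  37 → shelf 3 (new)  [load 37/38]
  10 → shelf 4 (new)  [load 10/38]
  12 → shelf 4  [load 22/38]
  37 → shelf 5 (new)  [load 37/38]
  19 → shelf 6 (new)  [load 19/38]
  26 → shelf 7 (new)  [load 26/38]
  7 → shelf 1  [load 37/38]
  15 → shelf 4  [load 37/38]
  19 → shelf 6  [load 38/38]
  24 → shelf 8 (new)  [load 24/38]
  35 → shelf 9 (new)  [load 35/38]
9 shelves opened.

9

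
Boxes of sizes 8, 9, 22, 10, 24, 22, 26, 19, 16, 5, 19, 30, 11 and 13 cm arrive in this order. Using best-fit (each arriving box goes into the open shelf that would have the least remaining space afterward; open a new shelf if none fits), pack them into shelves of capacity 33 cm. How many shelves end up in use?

  8 → shelf 1 (new)  [load 8/33]
  9 → shelf 1  [load 17/33]
  22 → shelf 2 (new)  [load 22/33]
  10 → shelf 2  [load 32/33]
  24 → shelf 3 (new)  [load 24/33]
  22 → shelf 4 (new)  [load 22/33]
  26 → shelf 5 (new)  [load 26/33]
  19 → shelf 6 (new)  [load 19/33]
  16 → shelf 1  [load 33/33]
  5 → shelf 5  [load 31/33]
  19 → shelf 7 (new)  [load 19/33]
  30 → shelf 8 (new)  [load 30/33]
  11 → shelf 4  [load 33/33]
  13 → shelf 6  [load 32/33]
8 shelves opened.

8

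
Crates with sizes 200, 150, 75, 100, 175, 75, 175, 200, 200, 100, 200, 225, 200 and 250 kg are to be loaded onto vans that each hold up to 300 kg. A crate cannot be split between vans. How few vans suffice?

Total = 250 + 225 + 200 + 200 + 200 + 200 + 200 + 175 + 175 + 150 + 100 + 100 + 75 + 75 = 2325 kg.
Lower bound: ⌈2325/300⌉ = 8 vans.
Also, 9 crates each exceed 150 kg, and no two of those can share a van, so at least 9 vans are needed.
A packing using 10 vans:
  van 1: 250 = 250
  van 2: 225 + 75 = 300
  van 3: 200 + 100 = 300
  van 4: 200 + 100 = 300
  van 5: 200 + 75 = 275
  van 6: 200 = 200
  van 7: 200 = 200
  van 8: 175 = 175
  van 9: 175 = 175
  van 10: 150 = 150
No arrangement into 9 vans stays within capacity, so 10 is optimal.

10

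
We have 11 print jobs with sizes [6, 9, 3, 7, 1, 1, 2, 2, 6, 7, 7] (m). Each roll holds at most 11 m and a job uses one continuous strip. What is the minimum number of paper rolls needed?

Total = 9 + 7 + 7 + 7 + 6 + 6 + 3 + 2 + 2 + 1 + 1 = 51 m.
Lower bound: ⌈51/11⌉ = 5 paper rolls.
Also, 6 print jobs each exceed 11/2 m, and no two of those can share a roll, so at least 6 paper rolls are needed.
A packing using 6 paper rolls:
  roll 1: 9 + 2 = 11
  roll 2: 7 + 3 + 1 = 11
  roll 3: 7 + 2 + 1 = 10
  roll 4: 7 = 7
  roll 5: 6 = 6
  roll 6: 6 = 6
This matches the lower bound, so 6 is optimal.

6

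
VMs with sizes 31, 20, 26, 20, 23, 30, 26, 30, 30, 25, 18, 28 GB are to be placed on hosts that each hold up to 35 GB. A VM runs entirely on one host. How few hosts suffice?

Total = 31 + 30 + 30 + 30 + 28 + 26 + 26 + 25 + 23 + 20 + 20 + 18 = 307 GB.
Lower bound: ⌈307/35⌉ = 9 hosts.
Also, 12 VMs each exceed 35/2 GB, and no two of those can share a host, so at least 12 hosts are needed.
A packing using 12 hosts:
  host 1: 31 = 31
  host 2: 30 = 30
  host 3: 30 = 30
  host 4: 30 = 30
  host 5: 28 = 28
  host 6: 26 = 26
  host 7: 26 = 26
  host 8: 25 = 25
  host 9: 23 = 23
  host 10: 20 = 20
  host 11: 20 = 20
  host 12: 18 = 18
This matches the lower bound, so 12 is optimal.

12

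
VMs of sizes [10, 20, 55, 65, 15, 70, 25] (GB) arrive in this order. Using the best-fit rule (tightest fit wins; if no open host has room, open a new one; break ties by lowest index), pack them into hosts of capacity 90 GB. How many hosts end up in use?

4

  10 → host 1 (new)  [load 10/90]
  20 → host 1  [load 30/90]
  55 → host 1  [load 85/90]
  65 → host 2 (new)  [load 65/90]
  15 → host 2  [load 80/90]
  70 → host 3 (new)  [load 70/90]
  25 → host 4 (new)  [load 25/90]
4 hosts opened.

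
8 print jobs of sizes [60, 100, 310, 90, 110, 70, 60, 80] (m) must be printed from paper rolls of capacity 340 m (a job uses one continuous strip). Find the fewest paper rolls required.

3

Total = 310 + 110 + 100 + 90 + 80 + 70 + 60 + 60 = 880 m.
Lower bound: ⌈880/340⌉ = 3 paper rolls.
A packing using 3 paper rolls:
  roll 1: 310 = 310
  roll 2: 110 + 100 + 90 = 300
  roll 3: 80 + 70 + 60 + 60 = 270
This matches the lower bound, so 3 is optimal.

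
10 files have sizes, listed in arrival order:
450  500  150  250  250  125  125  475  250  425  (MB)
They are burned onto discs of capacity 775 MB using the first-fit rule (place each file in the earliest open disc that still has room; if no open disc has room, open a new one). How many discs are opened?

  450 → disc 1 (new)  [load 450/775]
  500 → disc 2 (new)  [load 500/775]
  150 → disc 1  [load 600/775]
  250 → disc 2  [load 750/775]
  250 → disc 3 (new)  [load 250/775]
  125 → disc 1  [load 725/775]
  125 → disc 3  [load 375/775]
  475 → disc 4 (new)  [load 475/775]
  250 → disc 3  [load 625/775]
  425 → disc 5 (new)  [load 425/775]
5 discs opened.

5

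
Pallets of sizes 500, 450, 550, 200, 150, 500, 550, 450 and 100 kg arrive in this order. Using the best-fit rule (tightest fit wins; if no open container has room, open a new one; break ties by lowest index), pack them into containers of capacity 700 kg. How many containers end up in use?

6

  500 → container 1 (new)  [load 500/700]
  450 → container 2 (new)  [load 450/700]
  550 → container 3 (new)  [load 550/700]
  200 → container 1  [load 700/700]
  150 → container 3  [load 700/700]
  500 → container 4 (new)  [load 500/700]
  550 → container 5 (new)  [load 550/700]
  450 → container 6 (new)  [load 450/700]
  100 → container 5  [load 650/700]
6 containers opened.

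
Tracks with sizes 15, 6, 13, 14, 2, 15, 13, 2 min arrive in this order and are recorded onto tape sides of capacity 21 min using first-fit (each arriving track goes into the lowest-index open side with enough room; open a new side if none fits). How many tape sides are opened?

5

  15 → side 1 (new)  [load 15/21]
  6 → side 1  [load 21/21]
  13 → side 2 (new)  [load 13/21]
  14 → side 3 (new)  [load 14/21]
  2 → side 2  [load 15/21]
  15 → side 4 (new)  [load 15/21]
  13 → side 5 (new)  [load 13/21]
  2 → side 2  [load 17/21]
5 tape sides opened.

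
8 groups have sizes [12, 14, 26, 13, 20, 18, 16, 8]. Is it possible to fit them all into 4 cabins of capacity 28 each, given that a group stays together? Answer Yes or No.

Total = 127; ⌈127/28⌉ = 5.
At least 5 cabins are required, but only 4 are allowed.

No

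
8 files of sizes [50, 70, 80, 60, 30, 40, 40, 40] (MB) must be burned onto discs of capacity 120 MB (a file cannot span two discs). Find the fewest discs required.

4

Total = 80 + 70 + 60 + 50 + 40 + 40 + 40 + 30 = 410 MB.
Lower bound: ⌈410/120⌉ = 4 discs.
A packing using 4 discs:
  disc 1: 80 + 40 = 120
  disc 2: 70 + 50 = 120
  disc 3: 60 + 40 = 100
  disc 4: 40 + 30 = 70
This matches the lower bound, so 4 is optimal.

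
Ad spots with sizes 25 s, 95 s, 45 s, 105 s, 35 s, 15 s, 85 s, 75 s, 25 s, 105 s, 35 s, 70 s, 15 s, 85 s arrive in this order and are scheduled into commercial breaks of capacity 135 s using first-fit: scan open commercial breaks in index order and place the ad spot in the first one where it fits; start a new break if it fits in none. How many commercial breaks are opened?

  25 → break 1 (new)  [load 25/135]
  95 → break 1  [load 120/135]
  45 → break 2 (new)  [load 45/135]
  105 → break 3 (new)  [load 105/135]
  35 → break 2  [load 80/135]
  15 → break 1  [load 135/135]
  85 → break 4 (new)  [load 85/135]
  75 → break 5 (new)  [load 75/135]
  25 → break 2  [load 105/135]
  105 → break 6 (new)  [load 105/135]
  35 → break 4  [load 120/135]
  70 → break 7 (new)  [load 70/135]
  15 → break 2  [load 120/135]
  85 → break 8 (new)  [load 85/135]
8 commercial breaks opened.

8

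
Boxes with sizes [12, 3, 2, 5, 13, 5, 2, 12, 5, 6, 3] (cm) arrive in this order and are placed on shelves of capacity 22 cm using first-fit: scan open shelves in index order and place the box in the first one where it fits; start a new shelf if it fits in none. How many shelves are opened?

  12 → shelf 1 (new)  [load 12/22]
  3 → shelf 1  [load 15/22]
  2 → shelf 1  [load 17/22]
  5 → shelf 1  [load 22/22]
  13 → shelf 2 (new)  [load 13/22]
  5 → shelf 2  [load 18/22]
  2 → shelf 2  [load 20/22]
  12 → shelf 3 (new)  [load 12/22]
  5 → shelf 3  [load 17/22]
  6 → shelf 4 (new)  [load 6/22]
  3 → shelf 3  [load 20/22]
4 shelves opened.

4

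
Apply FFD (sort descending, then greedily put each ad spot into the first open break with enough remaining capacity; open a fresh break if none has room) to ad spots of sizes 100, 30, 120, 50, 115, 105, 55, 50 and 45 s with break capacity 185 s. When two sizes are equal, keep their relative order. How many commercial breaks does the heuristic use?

Sorted descending: 120, 115, 105, 100, 55, 50, 50, 45, 30.
  120 → break 1 (new)  [load 120/185]
  115 → break 2 (new)  [load 115/185]
  105 → break 3 (new)  [load 105/185]
  100 → break 4 (new)  [load 100/185]
  55 → break 1  [load 175/185]
  50 → break 2  [load 165/185]
  50 → break 3  [load 155/185]
  45 → break 4  [load 145/185]
  30 → break 3  [load 185/185]
4 commercial breaks opened.

4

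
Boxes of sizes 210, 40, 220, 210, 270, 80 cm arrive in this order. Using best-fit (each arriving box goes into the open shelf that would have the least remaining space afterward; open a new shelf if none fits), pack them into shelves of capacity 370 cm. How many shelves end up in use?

4

  210 → shelf 1 (new)  [load 210/370]
  40 → shelf 1  [load 250/370]
  220 → shelf 2 (new)  [load 220/370]
  210 → shelf 3 (new)  [load 210/370]
  270 → shelf 4 (new)  [load 270/370]
  80 → shelf 4  [load 350/370]
4 shelves opened.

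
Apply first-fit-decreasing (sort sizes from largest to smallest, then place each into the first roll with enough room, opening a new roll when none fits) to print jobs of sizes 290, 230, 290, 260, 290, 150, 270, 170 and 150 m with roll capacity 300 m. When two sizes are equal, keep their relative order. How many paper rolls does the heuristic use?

8

Sorted descending: 290, 290, 290, 270, 260, 230, 170, 150, 150.
  290 → roll 1 (new)  [load 290/300]
  290 → roll 2 (new)  [load 290/300]
  290 → roll 3 (new)  [load 290/300]
  270 → roll 4 (new)  [load 270/300]
  260 → roll 5 (new)  [load 260/300]
  230 → roll 6 (new)  [load 230/300]
  170 → roll 7 (new)  [load 170/300]
  150 → roll 8 (new)  [load 150/300]
  150 → roll 8  [load 300/300]
8 paper rolls opened.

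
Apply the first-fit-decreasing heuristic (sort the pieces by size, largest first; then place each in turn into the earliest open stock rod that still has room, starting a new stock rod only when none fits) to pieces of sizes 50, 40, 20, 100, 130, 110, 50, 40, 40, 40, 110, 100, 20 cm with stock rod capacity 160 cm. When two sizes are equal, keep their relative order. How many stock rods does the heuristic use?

Sorted descending: 130, 110, 110, 100, 100, 50, 50, 40, 40, 40, 40, 20, 20.
  130 → stock rod 1 (new)  [load 130/160]
  110 → stock rod 2 (new)  [load 110/160]
  110 → stock rod 3 (new)  [load 110/160]
  100 → stock rod 4 (new)  [load 100/160]
  100 → stock rod 5 (new)  [load 100/160]
  50 → stock rod 2  [load 160/160]
  50 → stock rod 3  [load 160/160]
  40 → stock rod 4  [load 140/160]
  40 → stock rod 5  [load 140/160]
  40 → stock rod 6 (new)  [load 40/160]
  40 → stock rod 6  [load 80/160]
  20 → stock rod 1  [load 150/160]
  20 → stock rod 4  [load 160/160]
6 stock rods opened.

6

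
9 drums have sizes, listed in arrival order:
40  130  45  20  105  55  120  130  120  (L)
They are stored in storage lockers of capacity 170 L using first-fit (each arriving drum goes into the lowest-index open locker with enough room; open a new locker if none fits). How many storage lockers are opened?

6

  40 → locker 1 (new)  [load 40/170]
  130 → locker 1  [load 170/170]
  45 → locker 2 (new)  [load 45/170]
  20 → locker 2  [load 65/170]
  105 → locker 2  [load 170/170]
  55 → locker 3 (new)  [load 55/170]
  120 → locker 4 (new)  [load 120/170]
  130 → locker 5 (new)  [load 130/170]
  120 → locker 6 (new)  [load 120/170]
6 storage lockers opened.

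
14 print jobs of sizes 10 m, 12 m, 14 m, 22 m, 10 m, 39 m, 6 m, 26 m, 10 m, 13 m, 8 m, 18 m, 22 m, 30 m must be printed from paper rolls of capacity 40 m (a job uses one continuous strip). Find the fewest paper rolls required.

Total = 39 + 30 + 26 + 22 + 22 + 18 + 14 + 13 + 12 + 10 + 10 + 10 + 8 + 6 = 240 m.
Lower bound: ⌈240/40⌉ = 6 paper rolls.
A packing using 7 paper rolls:
  roll 1: 39 = 39
  roll 2: 30 + 10 = 40
  roll 3: 26 + 14 = 40
  roll 4: 22 + 18 = 40
  roll 5: 22 + 13 = 35
  roll 6: 12 + 10 + 10 + 8 = 40
  roll 7: 6 = 6
No arrangement into 6 paper rolls stays within capacity, so 7 is optimal.

7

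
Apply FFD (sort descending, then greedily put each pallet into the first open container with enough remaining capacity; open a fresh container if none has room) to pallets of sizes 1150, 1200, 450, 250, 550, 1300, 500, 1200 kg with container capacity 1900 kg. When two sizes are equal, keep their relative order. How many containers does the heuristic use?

Sorted descending: 1300, 1200, 1200, 1150, 550, 500, 450, 250.
  1300 → container 1 (new)  [load 1300/1900]
  1200 → container 2 (new)  [load 1200/1900]
  1200 → container 3 (new)  [load 1200/1900]
  1150 → container 4 (new)  [load 1150/1900]
  550 → container 1  [load 1850/1900]
  500 → container 2  [load 1700/1900]
  450 → container 3  [load 1650/1900]
  250 → container 3  [load 1900/1900]
4 containers opened.

4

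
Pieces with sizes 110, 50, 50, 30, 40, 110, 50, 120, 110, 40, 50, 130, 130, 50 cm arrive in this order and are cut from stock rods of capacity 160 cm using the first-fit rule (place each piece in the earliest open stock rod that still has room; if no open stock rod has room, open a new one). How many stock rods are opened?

8

  110 → stock rod 1 (new)  [load 110/160]
  50 → stock rod 1  [load 160/160]
  50 → stock rod 2 (new)  [load 50/160]
  30 → stock rod 2  [load 80/160]
  40 → stock rod 2  [load 120/160]
  110 → stock rod 3 (new)  [load 110/160]
  50 → stock rod 3  [load 160/160]
  120 → stock rod 4 (new)  [load 120/160]
  110 → stock rod 5 (new)  [load 110/160]
  40 → stock rod 2  [load 160/160]
  50 → stock rod 5  [load 160/160]
  130 → stock rod 6 (new)  [load 130/160]
  130 → stock rod 7 (new)  [load 130/160]
  50 → stock rod 8 (new)  [load 50/160]
8 stock rods opened.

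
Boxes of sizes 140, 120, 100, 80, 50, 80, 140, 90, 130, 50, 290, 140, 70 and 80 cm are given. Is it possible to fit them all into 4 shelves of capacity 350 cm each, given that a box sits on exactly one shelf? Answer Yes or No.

Total = 1560 cm; ⌈1560/350⌉ = 5.
At least 5 shelves are required, but only 4 are allowed.

No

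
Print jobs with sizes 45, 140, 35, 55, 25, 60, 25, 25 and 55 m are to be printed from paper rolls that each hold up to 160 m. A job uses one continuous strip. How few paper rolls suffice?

Total = 140 + 60 + 55 + 55 + 45 + 35 + 25 + 25 + 25 = 465 m.
Lower bound: ⌈465/160⌉ = 3 paper rolls.
A packing using 4 paper rolls:
  roll 1: 140 = 140
  roll 2: 60 + 55 + 45 = 160
  roll 3: 55 + 35 + 25 + 25 = 140
  roll 4: 25 = 25
No arrangement into 3 paper rolls stays within capacity, so 4 is optimal.

4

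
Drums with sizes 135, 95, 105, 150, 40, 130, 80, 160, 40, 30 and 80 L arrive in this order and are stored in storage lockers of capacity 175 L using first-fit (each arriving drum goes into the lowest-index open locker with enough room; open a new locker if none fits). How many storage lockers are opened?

  135 → locker 1 (new)  [load 135/175]
  95 → locker 2 (new)  [load 95/175]
  105 → locker 3 (new)  [load 105/175]
  150 → locker 4 (new)  [load 150/175]
  40 → locker 1  [load 175/175]
  130 → locker 5 (new)  [load 130/175]
  80 → locker 2  [load 175/175]
  160 → locker 6 (new)  [load 160/175]
  40 → locker 3  [load 145/175]
  30 → locker 3  [load 175/175]
  80 → locker 7 (new)  [load 80/175]
7 storage lockers opened.

7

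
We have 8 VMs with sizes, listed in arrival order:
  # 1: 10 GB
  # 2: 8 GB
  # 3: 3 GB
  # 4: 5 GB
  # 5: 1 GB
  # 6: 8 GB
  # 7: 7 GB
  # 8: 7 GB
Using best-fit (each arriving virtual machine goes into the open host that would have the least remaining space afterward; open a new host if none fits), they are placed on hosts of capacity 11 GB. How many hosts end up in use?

  10 → host 1 (new)  [load 10/11]
  8 → host 2 (new)  [load 8/11]
  3 → host 2  [load 11/11]
  5 → host 3 (new)  [load 5/11]
  1 → host 1  [load 11/11]
  8 → host 4 (new)  [load 8/11]
  7 → host 5 (new)  [load 7/11]
  7 → host 6 (new)  [load 7/11]
6 hosts opened.

6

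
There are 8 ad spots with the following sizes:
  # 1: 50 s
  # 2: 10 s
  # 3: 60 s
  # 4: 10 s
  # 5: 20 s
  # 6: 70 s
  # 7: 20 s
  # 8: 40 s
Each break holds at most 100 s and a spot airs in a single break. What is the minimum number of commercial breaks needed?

Total = 70 + 60 + 50 + 40 + 20 + 20 + 10 + 10 = 280 s.
Lower bound: ⌈280/100⌉ = 3 commercial breaks.
A packing using 3 commercial breaks:
  break 1: 70 + 20 + 10 = 100
  break 2: 60 + 40 = 100
  break 3: 50 + 20 + 10 = 80
This matches the lower bound, so 3 is optimal.

3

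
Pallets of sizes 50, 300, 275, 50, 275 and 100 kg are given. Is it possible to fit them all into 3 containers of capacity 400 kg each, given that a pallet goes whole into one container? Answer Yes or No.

Yes

A valid assignment using 3 containers:
  container 1: 300 + 100 = 400
  container 2: 275 + 50 + 50 = 375
  container 3: 275 = 275
Every load is within 400 kg, so 3 containers suffice.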